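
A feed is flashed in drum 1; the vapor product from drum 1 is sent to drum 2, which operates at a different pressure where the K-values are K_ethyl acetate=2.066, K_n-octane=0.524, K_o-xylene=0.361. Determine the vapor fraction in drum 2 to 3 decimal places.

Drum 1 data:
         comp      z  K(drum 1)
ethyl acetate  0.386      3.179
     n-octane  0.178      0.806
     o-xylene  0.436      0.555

V/F (drum 2) = 0.317

Drum 1:
Material balance + equilibrium reduce to Σ zᵢ(Kᵢ−1)/(1+ψ₁(Kᵢ−1)) = 0.
Check two-phase: ΣzᵢKᵢ = 1.613 > 1 and Σzᵢ/Kᵢ = 1.128 > 1, so g(0) = 0.613 > 0 and g(1) = -0.128 < 0.
Newton–Raphson from ψ₁ = 0.5:
  ψ₁ = 0.500: g = 0.1147, g' = -0.571 → ψ₁ = 0.701
  ψ₁ = 0.701: g = 0.0108, g' = -0.478 → ψ₁ = 0.724
Converged at ψ₁ = 0.724.
Drum-1 compositions:
  ethyl acetate: x = 0.150, y = 0.476
  n-octane: x = 0.207, y = 0.167
  o-xylene: x = 0.643, y = 0.357
Drum-2 feed = drum-1 vapor: z₂ = (0.4762, 0.1669, 0.3569).
Drum 2:
Newton iteration, ψ₂⁰ = 0.43:
  ψ₂ = 0.430: g = -0.0664, g' = -0.591 → ψ₂ = 0.318
  ψ₂ = 0.318: g = -0.0007, g' = -0.584 → ψ₂ = 0.317
Converged at ψ₂ = 0.317.
  ethyl acetate: x = 0.356, y = 0.735
  n-octane: x = 0.197, y = 0.103
  o-xylene: x = 0.447, y = 0.162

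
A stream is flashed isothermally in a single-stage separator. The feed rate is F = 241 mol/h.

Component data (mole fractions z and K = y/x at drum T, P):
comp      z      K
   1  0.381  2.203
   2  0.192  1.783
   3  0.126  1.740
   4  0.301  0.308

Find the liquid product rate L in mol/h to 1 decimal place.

Rachford–Rice: g(V/F) = Σ zᵢ(Kᵢ−1)/(1+V/F(Kᵢ−1)) = 0.
Feasibility: ΣzᵢKᵢ = 1.494, Σzᵢ/Kᵢ = 1.330 — both > 1, two phases present.
Newton–Raphson from V/F = 0.4:
  V/F = 0.400: g = 0.2079, g' = -0.636 → V/F = 0.727
  V/F = 0.727: g = -0.0180, g' = -0.817 → V/F = 0.705
  V/F = 0.705: g = -0.0003, g' = -0.789 → V/F = 0.704
Converged at V/F = 0.704.
Then V = V/F·F = 0.7043·241 = 169.7 mol/h and L = F − V = 71.3 mol/h.

L = 71.3 mol/h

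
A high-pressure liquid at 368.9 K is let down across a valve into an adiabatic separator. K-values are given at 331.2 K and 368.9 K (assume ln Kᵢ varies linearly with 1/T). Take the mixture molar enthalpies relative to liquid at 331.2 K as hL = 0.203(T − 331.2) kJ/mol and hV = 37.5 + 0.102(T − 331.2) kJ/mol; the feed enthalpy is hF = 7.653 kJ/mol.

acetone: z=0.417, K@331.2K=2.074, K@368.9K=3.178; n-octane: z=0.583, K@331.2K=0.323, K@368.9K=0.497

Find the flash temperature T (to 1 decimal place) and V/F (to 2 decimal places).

T = 337.6 K, V/F = 0.17

Adiabatic flash: solve Rachford–Rice at each trial T, then check hF = ψ·hV(T) + (1−ψ)·hL(T).
  T = 331.2 K: K = (2.074, 0.323), RR gives ψ = 0.073, H_out = 2.742 kJ/mol
  T = 368.9 K: K = (3.178, 0.497), RR gives ψ = 0.561, H_out = 26.566 kJ/mol
  T = 350.0 K: K = (2.596, 0.405), RR gives ψ = 0.336, H_out = 15.763 kJ/mol
  T = 340.6 K: K = (2.327, 0.363), RR gives ψ = 0.215, H_out = 9.776 kJ/mol
  T = 335.9 K: K = (2.199, 0.343), RR gives ψ = 0.148, H_out = 6.435 kJ/mol
  T = 338.2 K: K = (2.261, 0.352), RR gives ψ = 0.182, H_out = 8.107 kJ/mol
Linear interpolation between T = 335.9 (H_out = 6.435) and T = 338.2 (H_out = 8.107) on hF = 7.653 gives T ≈ 337.6 K, at which ψ = 0.17.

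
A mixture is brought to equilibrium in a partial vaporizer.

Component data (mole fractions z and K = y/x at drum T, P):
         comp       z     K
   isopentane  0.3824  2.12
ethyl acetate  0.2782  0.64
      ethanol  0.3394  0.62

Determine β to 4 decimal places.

Let β = V/F and solve Σ zᵢ(Kᵢ−1)/(1+β(Kᵢ−1)) = 0.
Feasibility: ΣzᵢKᵢ = 1.1992, Σzᵢ/Kᵢ = 1.1625 — both > 1, two phases present.
Newton iteration, β⁰ = 0.5:
  β = 0.5000: g = -0.00682, g' = -0.3254 → β = 0.4791
  β = 0.4791: g = 0.00004, g' = -0.3291 → β = 0.4792
Converged at β = 0.4792.

β = 0.4792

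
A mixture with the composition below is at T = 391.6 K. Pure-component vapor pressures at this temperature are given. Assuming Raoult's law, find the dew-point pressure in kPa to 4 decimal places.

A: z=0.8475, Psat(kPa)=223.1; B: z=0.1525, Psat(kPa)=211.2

At the dew point ψ → 1, so Σzᵢ/Kᵢ = 1 with Kᵢ = Pᵢˢᵃᵗ/P ⇒ 1/P = Σzᵢ/Pᵢˢᵃᵗ.
1/P = 0.8475/223.1 + 0.1525/211.2 = 0.0045208 ⇒ P = 221.1993 kPa

Pdew = 221.1993 kPa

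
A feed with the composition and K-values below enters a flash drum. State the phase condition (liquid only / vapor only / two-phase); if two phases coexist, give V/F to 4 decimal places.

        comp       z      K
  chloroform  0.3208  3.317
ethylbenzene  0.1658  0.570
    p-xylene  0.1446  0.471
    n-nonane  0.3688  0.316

two-phase, V/F = 0.2484

ΣzᵢKᵢ = 1.3432; Σzᵢ/Kᵢ = 1.8617.
Both exceed 1, so a two-phase solution exists.
Let ψ = V/F and solve Σ zᵢ(Kᵢ−1)/(1+ψ(Kᵢ−1)) = 0.
Iterate (Newton) starting at ψ = 0.34:
  ψ = 0.3400: g = -0.08971, g' = -0.9340 → ψ = 0.2440
  ψ = 0.2440: g = 0.00462, g' = -1.0431 → ψ = 0.2484
Converged at ψ = 0.2484.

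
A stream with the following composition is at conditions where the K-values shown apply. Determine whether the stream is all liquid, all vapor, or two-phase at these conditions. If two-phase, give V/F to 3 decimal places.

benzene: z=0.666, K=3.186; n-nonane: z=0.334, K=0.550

ΣzᵢKᵢ = 2.306; Σzᵢ/Kᵢ = 0.816.
Since Σzᵢ/Kᵢ < 1 the mixture is above its dew point — single vapor phase.

all vapor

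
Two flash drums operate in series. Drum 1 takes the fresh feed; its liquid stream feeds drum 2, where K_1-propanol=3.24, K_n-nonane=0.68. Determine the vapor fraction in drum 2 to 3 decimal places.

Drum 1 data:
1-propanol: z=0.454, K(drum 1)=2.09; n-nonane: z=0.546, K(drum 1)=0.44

V/F (drum 2) = 0.766

Drum 1:
Let ψ₁ = V/F and solve Σ zᵢ(Kᵢ−1)/(1+ψ₁(Kᵢ−1)) = 0.
Check two-phase: ΣzᵢKᵢ = 1.189 > 1 and Σzᵢ/Kᵢ = 1.458 > 1, so g(0) = 0.189 > 0 and g(1) = -0.458 < 0.
Binary case is linear: z₁(K₁−1)(1+ψ₁(K₂−1)) + z₂(K₂−1)(1+ψ₁(K₁−1)) = 0
⇒ ψ₁ = [z₁(K₁−1)+z₂(K₂−1)] / [−(K₁−1)(K₂−1)] = 0.1891/0.6104 = 0.310
Drum-1 compositions:
  1-propanol: x = 0.339, y = 0.709
  n-nonane: x = 0.661, y = 0.291
Drum-2 feed = drum-1 liquid: z₂ = (0.3394, 0.6606).
Drum 2:
Rachford–Rice: g(ψ₂) = Σ zᵢ(Kᵢ−1)/(1+ψ₂(Kᵢ−1)) = 0.
Feasibility: ΣzᵢKᵢ = 1.549, Σzᵢ/Kᵢ = 1.076 — both > 1, two phases present.
Binary case is linear: z₁(K₁−1)(1+ψ₂(K₂−1)) + z₂(K₂−1)(1+ψ₂(K₁−1)) = 0
⇒ ψ₂ = [z₁(K₁−1)+z₂(K₂−1)] / [−(K₁−1)(K₂−1)] = 0.5488/0.7168 = 0.766
  1-propanol: x = 0.125, y = 0.405
  n-nonane: x = 0.875, y = 0.595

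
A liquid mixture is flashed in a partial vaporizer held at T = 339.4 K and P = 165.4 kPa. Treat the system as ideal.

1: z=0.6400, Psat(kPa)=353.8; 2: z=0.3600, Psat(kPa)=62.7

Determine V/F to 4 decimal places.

V/F = 0.7147

Raoult's law: Kᵢ = Pᵢˢᵃᵗ/P = Pᵢˢᵃᵗ/165.4.
  K_1 = 353.8/165.4 = 2.139057, K_2 = 62.7/165.4 = 0.379081
Rachford–Rice: g(V/F) = Σ zᵢ(Kᵢ−1)/(1+V/F(Kᵢ−1)) = 0.
Check two-phase: ΣzᵢKᵢ = 1.5055 > 1 and Σzᵢ/Kᵢ = 1.2489 > 1, so g(0) = 0.5055 > 0 and g(1) = -0.2489 < 0.
Newton iteration, V/F⁰ = 0.6:
  V/F = 0.6000: g = 0.07679, g' = -0.6456 → V/F = 0.7189
  V/F = 0.7189: g = -0.00300, g' = -0.7039 → V/F = 0.7147
Converged at V/F = 0.7147.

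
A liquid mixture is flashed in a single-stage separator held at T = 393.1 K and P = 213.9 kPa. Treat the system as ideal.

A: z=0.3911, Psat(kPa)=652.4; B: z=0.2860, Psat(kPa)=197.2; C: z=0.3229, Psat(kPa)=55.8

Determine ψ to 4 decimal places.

ψ = 0.4931

Raoult's law: Kᵢ = Pᵢˢᵃᵗ/P = Pᵢˢᵃᵗ/213.9.
  K_A = 652.4/213.9 = 3.050023, K_B = 197.2/213.9 = 0.921926, K_C = 55.8/213.9 = 0.260870
Rachford–Rice: g(ψ) = Σ zᵢ(Kᵢ−1)/(1+ψ(Kᵢ−1)) = 0.
Feasibility: ΣzᵢKᵢ = 1.5408, Σzᵢ/Kᵢ = 1.6762 — both > 1, two phases present.
Newton iteration, ψ⁰ = 0.56:
  ψ = 0.5600: g = -0.05731, g' = -0.8717 → ψ = 0.4943
  ψ = 0.4943: g = -0.00102, g' = -0.8453 → ψ = 0.4931
Converged at ψ = 0.4931.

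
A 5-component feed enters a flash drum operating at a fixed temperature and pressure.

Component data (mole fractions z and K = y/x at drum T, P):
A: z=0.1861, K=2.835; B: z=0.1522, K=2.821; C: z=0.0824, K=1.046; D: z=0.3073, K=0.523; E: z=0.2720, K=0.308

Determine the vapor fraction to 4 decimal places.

Let ψ = V/F and solve Σ zᵢ(Kᵢ−1)/(1+ψ(Kᵢ−1)) = 0.
Check two-phase: ΣzᵢKᵢ = 1.2876 > 1 and Σzᵢ/Kᵢ = 1.6691 > 1, so g(0) = 0.2876 > 0 and g(1) = -0.6691 < 0.
Newton iteration, ψ⁰ = 0.5:
  ψ = 0.5000: g = -0.15343, g' = -0.7340 → ψ = 0.2910
  ψ = 0.2910: g = 0.00165, g' = -0.7806 → ψ = 0.2931
Converged at ψ = 0.2931.

ψ = 0.2931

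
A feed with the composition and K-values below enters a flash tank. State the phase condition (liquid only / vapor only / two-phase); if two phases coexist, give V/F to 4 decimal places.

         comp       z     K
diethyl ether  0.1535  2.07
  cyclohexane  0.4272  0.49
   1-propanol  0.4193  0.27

ΣzᵢKᵢ = 0.6403; Σzᵢ/Kᵢ = 2.4990.
Since ΣzᵢKᵢ < 1 the mixture is below its bubble point — single liquid phase.

liquid only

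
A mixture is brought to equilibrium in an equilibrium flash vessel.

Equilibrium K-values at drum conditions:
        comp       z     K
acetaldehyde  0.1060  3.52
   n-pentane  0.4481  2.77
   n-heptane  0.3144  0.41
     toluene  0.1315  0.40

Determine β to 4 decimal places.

β = 0.6986

Material balance + equilibrium reduce to Σ zᵢ(Kᵢ−1)/(1+β(Kᵢ−1)) = 0.
Feasibility: ΣzᵢKᵢ = 1.7959, Σzᵢ/Kᵢ = 1.2875 — both > 1, two phases present.
Newton–Raphson from β = 0.5:
  β = 0.5000: g = 0.16313, g' = -0.8437 → β = 0.6933
  β = 0.6933: g = 0.00433, g' = -0.8244 → β = 0.6986
Converged at β = 0.6986.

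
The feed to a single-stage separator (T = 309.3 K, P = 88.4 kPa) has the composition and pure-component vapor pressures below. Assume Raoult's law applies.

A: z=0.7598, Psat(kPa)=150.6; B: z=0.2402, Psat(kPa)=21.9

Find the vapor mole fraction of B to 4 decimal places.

Raoult's law: Kᵢ = Pᵢˢᵃᵗ/P = Pᵢˢᵃᵗ/88.4.
  K_A = 150.6/88.4 = 1.703620, K_B = 21.9/88.4 = 0.247738
Rachford–Rice: g(ψ) = Σ zᵢ(Kᵢ−1)/(1+ψ(Kᵢ−1)) = 0.
Check two-phase: ΣzᵢKᵢ = 1.3539 > 1 and Σzᵢ/Kᵢ = 1.4156 > 1, so g(0) = 0.3539 > 0 and g(1) = -0.4156 < 0.
Binary case is linear: z₁(K₁−1)(1+ψ(K₂−1)) + z₂(K₂−1)(1+ψ(K₁−1)) = 0
⇒ ψ = [z₁(K₁−1)+z₂(K₂−1)] / [−(K₁−1)(K₂−1)] = 0.35392/0.52931 = 0.6686
Compositions from xᵢ = zᵢ/(1+ψ(Kᵢ−1)), yᵢ = Kᵢxᵢ:
  A: x = 0.5167, y = 0.8803
  B: x = 0.4833, y = 0.1197

y_B = 0.1197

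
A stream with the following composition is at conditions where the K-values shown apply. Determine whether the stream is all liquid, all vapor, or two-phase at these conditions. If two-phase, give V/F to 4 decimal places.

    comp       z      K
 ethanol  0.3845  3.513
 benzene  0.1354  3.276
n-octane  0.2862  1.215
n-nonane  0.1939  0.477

all vapor

ΣzᵢKᵢ = 2.2345; Σzᵢ/Kᵢ = 0.7928.
Since Σzᵢ/Kᵢ < 1 the mixture is above its dew point — single vapor phase.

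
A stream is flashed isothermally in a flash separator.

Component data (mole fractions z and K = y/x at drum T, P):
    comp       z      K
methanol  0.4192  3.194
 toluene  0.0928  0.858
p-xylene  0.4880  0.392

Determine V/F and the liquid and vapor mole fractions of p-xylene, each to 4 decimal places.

Newton–Raphson from V/F = 0.46:
  V/F = 0.4600: g = 0.03174, g' = -0.8497 → V/F = 0.4974
  V/F = 0.4974: g = 0.00031, g' = -0.8343 → V/F = 0.4977
Converged at V/F = 0.4977.
Compositions from xᵢ = zᵢ/(1+V/F(Kᵢ−1)), yᵢ = Kᵢxᵢ:
  methanol: x = 0.2004, y = 0.6400
  toluene: x = 0.0999, y = 0.0857
  p-xylene: x = 0.6998, y = 0.2743

V/F = 0.4977, x_p-xylene = 0.6998, y_p-xylene = 0.2743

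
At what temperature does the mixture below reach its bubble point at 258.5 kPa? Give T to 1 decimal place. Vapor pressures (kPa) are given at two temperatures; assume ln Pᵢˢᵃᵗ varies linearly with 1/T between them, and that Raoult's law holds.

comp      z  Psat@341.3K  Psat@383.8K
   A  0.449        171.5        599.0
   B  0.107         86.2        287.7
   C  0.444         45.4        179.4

Bubble-point temperature: ΣzᵢPᵢˢᵃᵗ(T) = P. Interpolate ln Pᵢˢᵃᵗ = aᵢ + bᵢ/T.
  T = 341.3 K: ΣzᵢPᵢˢᵃᵗ = 106.38 kPa
  T = 383.8 K: ΣzᵢPᵢˢᵃᵗ = 379.39 kPa
  T = 362.6 K: ΣzᵢPᵢˢᵃᵗ = 208.77 kPa
  T = 373.2 K: ΣzᵢPᵢˢᵃᵗ = 283.81 kPa
  T = 367.9 K: ΣzᵢPᵢˢᵃᵗ = 243.95 kPa
  T = 370.5 K: ΣzᵢPᵢˢᵃᵗ = 262.89 kPa
Interpolating between 367.9 K and 370.5 K gives T ≈ 369.9 K.

T = 369.9 K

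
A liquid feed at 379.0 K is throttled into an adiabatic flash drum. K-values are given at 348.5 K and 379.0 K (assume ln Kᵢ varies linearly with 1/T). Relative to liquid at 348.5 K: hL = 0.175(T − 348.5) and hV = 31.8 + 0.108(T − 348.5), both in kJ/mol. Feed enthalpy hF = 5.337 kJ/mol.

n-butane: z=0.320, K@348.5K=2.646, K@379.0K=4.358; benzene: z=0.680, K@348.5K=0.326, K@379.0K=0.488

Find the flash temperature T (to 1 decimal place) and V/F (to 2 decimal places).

Adiabatic flash: solve Rachford–Rice at each trial T, then check hF = ψ·hV(T) + (1−ψ)·hL(T).
  T = 348.5 K: K = (2.646, 0.326), RR gives ψ = 0.062, H_out = 1.961 kJ/mol
  T = 379.0 K: K = (4.358, 0.488), RR gives ψ = 0.422, H_out = 17.910 kJ/mol
  T = 363.8 K: K = (3.434, 0.403), RR gives ψ = 0.256, H_out = 10.563 kJ/mol
  T = 356.1 K: K = (3.020, 0.363), RR gives ψ = 0.166, H_out = 6.513 kJ/mol
  T = 352.3 K: K = (2.829, 0.344), RR gives ψ = 0.116, H_out = 4.328 kJ/mol
  T = 354.2 K: K = (2.924, 0.353), RR gives ψ = 0.141, H_out = 5.440 kJ/mol
Linear interpolation between T = 352.3 (H_out = 4.328) and T = 354.2 (H_out = 5.440) on hF = 5.337 gives T ≈ 354.0 K, at which ψ = 0.14.

T = 354.0 K, V/F = 0.14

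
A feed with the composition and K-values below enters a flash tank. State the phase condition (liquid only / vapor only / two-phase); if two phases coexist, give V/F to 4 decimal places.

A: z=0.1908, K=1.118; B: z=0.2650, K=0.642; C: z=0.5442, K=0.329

ΣzᵢKᵢ = 0.5625; Σzᵢ/Kᵢ = 2.2375.
Since ΣzᵢKᵢ < 1 the mixture is below its bubble point — single liquid phase.

liquid only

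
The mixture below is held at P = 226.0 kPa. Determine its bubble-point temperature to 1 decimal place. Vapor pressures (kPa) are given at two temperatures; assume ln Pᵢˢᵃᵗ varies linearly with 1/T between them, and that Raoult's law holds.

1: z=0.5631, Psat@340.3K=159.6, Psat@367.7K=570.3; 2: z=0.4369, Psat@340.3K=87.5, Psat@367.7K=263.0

Bubble-point temperature: ΣzᵢPᵢˢᵃᵗ(T) = P. Interpolate ln Pᵢˢᵃᵗ = aᵢ + bᵢ/T.
  T = 340.3 K: ΣzᵢPᵢˢᵃᵗ = 128.10 kPa
  T = 367.7 K: ΣzᵢPᵢˢᵃᵗ = 436.04 kPa
  T = 354.0 K: ΣzᵢPᵢˢᵃᵗ = 241.83 kPa
  T = 347.1 K: ΣzᵢPᵢˢᵃᵗ = 176.67 kPa
  T = 350.6 K: ΣzᵢPᵢˢᵃᵗ = 207.47 kPa
  T = 352.3 K: ΣzᵢPᵢˢᵃᵗ = 224.07 kPa
Interpolating between 352.3 K and 354.0 K gives T ≈ 352.5 K.

T = 352.5 K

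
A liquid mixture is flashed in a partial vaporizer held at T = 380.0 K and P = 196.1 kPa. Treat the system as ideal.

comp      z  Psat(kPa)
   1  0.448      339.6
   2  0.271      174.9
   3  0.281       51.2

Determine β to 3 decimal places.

β = 0.231

Raoult's law: Kᵢ = Pᵢˢᵃᵗ/P = Pᵢˢᵃᵗ/196.1.
  K_1 = 339.6/196.1 = 1.73177, K_2 = 174.9/196.1 = 0.89189, K_3 = 51.2/196.1 = 0.26109
Let β = V/F and solve Σ zᵢ(Kᵢ−1)/(1+β(Kᵢ−1)) = 0.
g(0) = ΣzᵢKᵢ − 1 = 0.091 and g(1) = 1 − Σzᵢ/Kᵢ = -0.639, so a root lies in (0, 1).
Newton–Raphson from β = 0.5:
  β = 0.500: g = -0.1202, g' = -0.518 → β = 0.268
  β = 0.268: g = -0.0149, g' = -0.410 → β = 0.231
Converged at β = 0.231.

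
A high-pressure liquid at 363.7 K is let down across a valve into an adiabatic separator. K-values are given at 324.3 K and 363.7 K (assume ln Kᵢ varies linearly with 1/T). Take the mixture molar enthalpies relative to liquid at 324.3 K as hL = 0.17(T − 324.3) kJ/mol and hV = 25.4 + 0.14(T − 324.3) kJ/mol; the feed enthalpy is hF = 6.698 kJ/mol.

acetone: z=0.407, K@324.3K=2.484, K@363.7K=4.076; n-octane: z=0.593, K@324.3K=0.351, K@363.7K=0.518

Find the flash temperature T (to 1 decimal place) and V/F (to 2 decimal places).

T = 326.2 K, V/F = 0.25

Adiabatic flash: solve Rachford–Rice at each trial T, then check hF = ψ·hV(T) + (1−ψ)·hL(T).
  T = 324.3 K: K = (2.484, 0.351), RR gives ψ = 0.228, H_out = 5.779 kJ/mol
  T = 363.7 K: K = (4.076, 0.518), RR gives ψ = 0.652, H_out = 22.479 kJ/mol
  T = 344.0 K: K = (3.227, 0.431), RR gives ψ = 0.449, H_out = 14.495 kJ/mol
  T = 334.1 K: K = (2.840, 0.390), RR gives ψ = 0.345, H_out = 10.328 kJ/mol
  T = 329.2 K: K = (2.659, 0.370), RR gives ψ = 0.289, H_out = 8.127 kJ/mol
  T = 326.8 K: K = (2.572, 0.361), RR gives ψ = 0.260, H_out = 6.999 kJ/mol
  T = 325.6 K: K = (2.530, 0.356), RR gives ψ = 0.244, H_out = 6.420 kJ/mol
Linear interpolation between T = 325.6 (H_out = 6.420) and T = 326.8 (H_out = 6.999) on hF = 6.698 gives T ≈ 326.2 K, at which ψ = 0.25.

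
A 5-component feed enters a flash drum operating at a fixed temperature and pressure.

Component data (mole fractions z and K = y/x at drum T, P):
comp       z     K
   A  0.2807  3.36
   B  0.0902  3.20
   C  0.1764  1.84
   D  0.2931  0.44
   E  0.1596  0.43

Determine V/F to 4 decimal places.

Material balance + equilibrium reduce to Σ zᵢ(Kᵢ−1)/(1+V/F(Kᵢ−1)) = 0.
g(0) = ΣzᵢKᵢ − 1 = 0.7540 and g(1) = 1 − Σzᵢ/Kᵢ = -0.2449, so a root lies in (0, 1).
Newton iteration, V/F⁰ = 0.69:
  V/F = 0.6900: g = 0.00721, g' = -0.7300 → V/F = 0.6999
Converged at V/F = 0.6999.

V/F = 0.6999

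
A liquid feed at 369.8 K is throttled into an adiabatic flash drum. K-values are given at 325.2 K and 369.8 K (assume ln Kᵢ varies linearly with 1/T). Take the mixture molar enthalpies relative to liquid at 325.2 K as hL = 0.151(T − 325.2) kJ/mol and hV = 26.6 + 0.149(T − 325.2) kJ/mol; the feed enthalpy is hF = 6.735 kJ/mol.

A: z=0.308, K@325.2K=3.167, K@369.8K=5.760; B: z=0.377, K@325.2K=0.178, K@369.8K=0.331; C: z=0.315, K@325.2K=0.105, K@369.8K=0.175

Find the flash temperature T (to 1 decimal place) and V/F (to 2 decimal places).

T = 342.8 K, V/F = 0.15

Adiabatic flash: solve Rachford–Rice at each trial T, then check hF = ψ·hV(T) + (1−ψ)·hL(T).
  T = 325.2 K: K = (3.167, 0.178, 0.105), RR gives ψ = 0.041, H_out = 1.085 kJ/mol
  T = 369.8 K: K = (5.760, 0.331, 0.175), RR gives ψ = 0.270, H_out = 13.884 kJ/mol
  T = 347.5 K: K = (4.354, 0.248, 0.138), RR gives ψ = 0.177, H_out = 8.074 kJ/mol
  T = 336.4 K: K = (3.736, 0.211, 0.121), RR gives ψ = 0.118, H_out = 4.829 kJ/mol
  T = 341.9 K: K = (4.035, 0.229, 0.129), RR gives ψ = 0.149, H_out = 6.480 kJ/mol
  T = 344.7 K: K = (4.193, 0.238, 0.133), RR gives ψ = 0.163, H_out = 7.287 kJ/mol
  T = 343.3 K: K = (4.113, 0.233, 0.131), RR gives ψ = 0.156, H_out = 6.886 kJ/mol
Linear interpolation between T = 341.9 (H_out = 6.480) and T = 343.3 (H_out = 6.886) on hF = 6.735 gives T ≈ 342.8 K, at which ψ = 0.15.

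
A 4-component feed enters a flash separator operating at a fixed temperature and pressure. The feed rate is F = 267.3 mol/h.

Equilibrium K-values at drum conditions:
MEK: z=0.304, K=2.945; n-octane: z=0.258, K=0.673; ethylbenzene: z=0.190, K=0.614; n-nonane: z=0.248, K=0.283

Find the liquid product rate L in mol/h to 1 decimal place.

L = 197.7 mol/h

Let ψ = V/F and solve Σ zᵢ(Kᵢ−1)/(1+ψ(Kᵢ−1)) = 0.
Check two-phase: ΣzᵢKᵢ = 1.256 > 1 and Σzᵢ/Kᵢ = 1.672 > 1, so g(0) = 0.256 > 0 and g(1) = -0.672 < 0.
Newton iteration, ψ⁰ = 0.5:
  ψ = 0.500: g = -0.1692, g' = -0.688 → ψ = 0.254
  ψ = 0.254: g = 0.0049, g' = -0.773 → ψ = 0.261
Converged at ψ = 0.261.
Then V = ψ·F = 0.2605·267.3 = 69.6 mol/h and L = F − V = 197.7 mol/h.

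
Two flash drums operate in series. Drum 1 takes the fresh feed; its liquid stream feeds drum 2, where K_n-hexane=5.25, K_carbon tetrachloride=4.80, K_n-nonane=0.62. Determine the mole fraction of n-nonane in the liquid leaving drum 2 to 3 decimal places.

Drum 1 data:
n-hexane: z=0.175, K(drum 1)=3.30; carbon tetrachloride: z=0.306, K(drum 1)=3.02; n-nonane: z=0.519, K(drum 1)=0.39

x_n-nonane (drum 2) = 0.912

Drum 1:
Rachford–Rice: g(ψ₁) = Σ zᵢ(Kᵢ−1)/(1+ψ₁(Kᵢ−1)) = 0.
Feasibility: ΣzᵢKᵢ = 1.704, Σzᵢ/Kᵢ = 1.485 — both > 1, two phases present.
Newton–Raphson from ψ₁ = 0.49:
  ψ₁ = 0.490: g = 0.0483, g' = -0.913 → ψ₁ = 0.543
Converged at ψ₁ = 0.543.
Drum-1 compositions:
  n-hexane: x = 0.078, y = 0.257
  carbon tetrachloride: x = 0.146, y = 0.441
  n-nonane: x = 0.776, y = 0.303
Drum-2 feed = drum-1 liquid: z₂ = (0.0778, 0.1459, 0.7763).
Drum 2:
Rachford–Rice: g(ψ₂) = Σ zᵢ(Kᵢ−1)/(1+ψ₂(Kᵢ−1)) = 0.
g(0) = ΣzᵢKᵢ − 1 = 0.590 and g(1) = 1 − Σzᵢ/Kᵢ = -0.297, so a root lies in (0, 1).
Newton iteration, ψ₂⁰ = 0.5:
  ψ₂ = 0.500: g = -0.0673, g' = -0.565 → ψ₂ = 0.381
  ψ₂ = 0.381: g = 0.0077, g' = -0.710 → ψ₂ = 0.392
Converged at ψ₂ = 0.392.
  n-hexane: x = 0.029, y = 0.153
  carbon tetrachloride: x = 0.059, y = 0.281
  n-nonane: x = 0.912, y = 0.566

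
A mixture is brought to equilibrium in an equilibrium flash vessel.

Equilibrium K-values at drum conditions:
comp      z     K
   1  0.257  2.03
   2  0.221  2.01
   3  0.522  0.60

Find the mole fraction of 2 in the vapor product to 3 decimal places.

Let ψ = V/F and solve Σ zᵢ(Kᵢ−1)/(1+ψ(Kᵢ−1)) = 0.
Check two-phase: ΣzᵢKᵢ = 1.279 > 1 and Σzᵢ/Kᵢ = 1.107 > 1, so g(0) = 0.279 > 0 and g(1) = -0.107 < 0.
Newton iteration, ψ⁰ = 0.45:
  ψ = 0.450: g = 0.0797, g' = -0.358 → ψ = 0.673
  ψ = 0.673: g = 0.0036, g' = -0.331 → ψ = 0.684
Converged at ψ = 0.684.
Compositions from xᵢ = zᵢ/(1+ψ(Kᵢ−1)), yᵢ = Kᵢxᵢ:
  1: x = 0.151, y = 0.306
  2: x = 0.131, y = 0.263
  3: x = 0.718, y = 0.431

y_2 = 0.263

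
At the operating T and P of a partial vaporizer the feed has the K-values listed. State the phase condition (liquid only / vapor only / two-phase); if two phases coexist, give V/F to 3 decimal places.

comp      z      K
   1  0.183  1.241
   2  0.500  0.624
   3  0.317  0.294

ΣzᵢKᵢ = 0.632; Σzᵢ/Kᵢ = 2.027.
Since ΣzᵢKᵢ < 1 the mixture is below its bubble point — single liquid phase.

liquid only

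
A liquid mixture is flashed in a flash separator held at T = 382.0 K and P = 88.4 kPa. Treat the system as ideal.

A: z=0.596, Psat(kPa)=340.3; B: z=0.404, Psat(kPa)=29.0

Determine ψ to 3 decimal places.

ψ = 0.745

Raoult's law: Kᵢ = Pᵢˢᵃᵗ/P = Pᵢˢᵃᵗ/88.4.
  K_A = 340.3/88.4 = 3.84955, K_B = 29.0/88.4 = 0.32805
Let ψ = V/F and solve Σ zᵢ(Kᵢ−1)/(1+ψ(Kᵢ−1)) = 0.
Check two-phase: ΣzᵢKᵢ = 2.427 > 1 and Σzᵢ/Kᵢ = 1.386 > 1, so g(0) = 1.427 > 0 and g(1) = -0.386 < 0.
Binary case is linear: z₁(K₁−1)(1+ψ(K₂−1)) + z₂(K₂−1)(1+ψ(K₁−1)) = 0
⇒ ψ = [z₁(K₁−1)+z₂(K₂−1)] / [−(K₁−1)(K₂−1)] = 1.4269/1.9147 = 0.745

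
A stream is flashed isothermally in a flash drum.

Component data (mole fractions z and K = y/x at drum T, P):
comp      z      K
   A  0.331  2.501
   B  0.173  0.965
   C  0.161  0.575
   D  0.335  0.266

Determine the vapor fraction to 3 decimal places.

Let ψ = V/F and solve Σ zᵢ(Kᵢ−1)/(1+ψ(Kᵢ−1)) = 0.
Feasibility: ΣzᵢKᵢ = 1.176, Σzᵢ/Kᵢ = 1.851 — both > 1, two phases present.
Iterate (Newton) starting at ψ = 0.56:
  ψ = 0.560: g = -0.2435, g' = -0.791 → ψ = 0.252
  ψ = 0.252: g = -0.0240, g' = -0.701 → ψ = 0.218
Converged at ψ = 0.218.

ψ = 0.218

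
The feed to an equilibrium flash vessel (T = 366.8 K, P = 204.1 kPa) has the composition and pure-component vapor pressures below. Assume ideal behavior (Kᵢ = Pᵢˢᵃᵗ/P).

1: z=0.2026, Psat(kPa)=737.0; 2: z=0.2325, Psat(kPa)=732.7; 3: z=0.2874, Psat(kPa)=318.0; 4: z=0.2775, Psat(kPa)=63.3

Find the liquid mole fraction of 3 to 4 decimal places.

Raoult's law: Kᵢ = Pᵢˢᵃᵗ/P = Pᵢˢᵃᵗ/204.1.
  K_1 = 737.0/204.1 = 3.610975, K_2 = 732.7/204.1 = 3.589907, K_3 = 318.0/204.1 = 1.558060, K_4 = 63.3/204.1 = 0.310142
Material balance + equilibrium reduce to Σ zᵢ(Kᵢ−1)/(1+V/F(Kᵢ−1)) = 0.
g(0) = ΣzᵢKᵢ − 1 = 1.1001 and g(1) = 1 − Σzᵢ/Kᵢ = -0.2001, so a root lies in (0, 1).
Newton–Raphson from V/F = 0.5:
  V/F = 0.5000: g = 0.32499, g' = -0.9184 → V/F = 0.8539
  V/F = 0.8539: g = -0.00589, g' = -1.1067 → V/F = 0.8485
Converged at V/F = 0.8485.
Compositions from xᵢ = zᵢ/(1+V/F(Kᵢ−1)), yᵢ = Kᵢxᵢ:
  1: x = 0.0630, y = 0.2275
  2: x = 0.0727, y = 0.2610
  3: x = 0.1950, y = 0.3039
  4: x = 0.6692, y = 0.2076

x_3 = 0.1950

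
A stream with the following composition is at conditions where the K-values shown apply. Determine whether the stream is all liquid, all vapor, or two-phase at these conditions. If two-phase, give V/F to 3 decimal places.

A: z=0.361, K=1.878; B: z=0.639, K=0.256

all liquid

ΣzᵢKᵢ = 0.842; Σzᵢ/Kᵢ = 2.688.
Since ΣzᵢKᵢ < 1 the mixture is below its bubble point — single liquid phase.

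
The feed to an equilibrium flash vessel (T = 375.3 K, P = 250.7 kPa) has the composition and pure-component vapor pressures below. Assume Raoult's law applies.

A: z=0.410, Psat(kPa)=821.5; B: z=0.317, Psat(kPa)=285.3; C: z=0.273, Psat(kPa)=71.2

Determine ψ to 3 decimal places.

Raoult's law: Kᵢ = Pᵢˢᵃᵗ/P = Pᵢˢᵃᵗ/250.7.
  K_A = 821.5/250.7 = 3.27682, K_B = 285.3/250.7 = 1.13801, K_C = 71.2/250.7 = 0.28400
Material balance + equilibrium reduce to Σ zᵢ(Kᵢ−1)/(1+ψ(Kᵢ−1)) = 0.
g(0) = ΣzᵢKᵢ − 1 = 0.782 and g(1) = 1 − Σzᵢ/Kᵢ = -0.365, so a root lies in (0, 1).
Newton iteration, ψ⁰ = 0.7:
  ψ = 0.700: g = 0.0079, g' = -0.883 → ψ = 0.709
Converged at ψ = 0.709.

ψ = 0.709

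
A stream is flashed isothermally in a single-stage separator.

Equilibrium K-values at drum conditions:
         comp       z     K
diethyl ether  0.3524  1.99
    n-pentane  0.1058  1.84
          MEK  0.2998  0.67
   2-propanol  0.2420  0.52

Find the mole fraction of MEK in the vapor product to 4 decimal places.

y_MEK = 0.2478

Rachford–Rice: g(V/F) = Σ zᵢ(Kᵢ−1)/(1+V/F(Kᵢ−1)) = 0.
Feasibility: ΣzᵢKᵢ = 1.2227, Σzᵢ/Kᵢ = 1.1474 — both > 1, two phases present.
Iterate (Newton) starting at V/F = 0.5:
  V/F = 0.5000: g = 0.02462, g' = -0.3349 → V/F = 0.5735
  V/F = 0.5735: g = 0.00019, g' = -0.3304 → V/F = 0.5741
Converged at V/F = 0.5741.
Compositions from xᵢ = zᵢ/(1+V/F(Kᵢ−1)), yᵢ = Kᵢxᵢ:
  diethyl ether: x = 0.2247, y = 0.4471
  n-pentane: x = 0.0714, y = 0.1313
  MEK: x = 0.3699, y = 0.2478
  2-propanol: x = 0.3341, y = 0.1737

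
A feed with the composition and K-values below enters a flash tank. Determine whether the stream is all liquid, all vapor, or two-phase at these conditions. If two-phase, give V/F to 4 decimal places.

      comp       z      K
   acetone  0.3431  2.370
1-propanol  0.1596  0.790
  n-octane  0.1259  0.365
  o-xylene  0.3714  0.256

two-phase, V/F = 0.0941

ΣzᵢKᵢ = 1.0803; Σzᵢ/Kᵢ = 2.1425.
Both exceed 1, so a two-phase solution exists.
Material balance + equilibrium reduce to Σ zᵢ(Kᵢ−1)/(1+ψ(Kᵢ−1)) = 0.
Newton iteration, ψ⁰ = 0.55:
  ψ = 0.5500: g = -0.36039, g' = -0.9273 → ψ = 0.1614
  ψ = 0.1614: g = -0.05283, g' = -0.7680 → ψ = 0.0926
  ψ = 0.0926: g = 0.00127, g' = -0.8089 → ψ = 0.0941
Converged at ψ = 0.0941.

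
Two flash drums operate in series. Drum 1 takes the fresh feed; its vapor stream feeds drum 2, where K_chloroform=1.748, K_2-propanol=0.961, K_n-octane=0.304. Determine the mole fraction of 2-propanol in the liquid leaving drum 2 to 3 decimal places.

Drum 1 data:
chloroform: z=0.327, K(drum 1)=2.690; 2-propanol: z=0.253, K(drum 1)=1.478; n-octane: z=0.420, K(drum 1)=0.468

Drum 1:
Material balance + equilibrium reduce to Σ zᵢ(Kᵢ−1)/(1+ψ₁(Kᵢ−1)) = 0.
Check two-phase: ΣzᵢKᵢ = 1.450 > 1 and Σzᵢ/Kᵢ = 1.190 > 1, so g(0) = 0.450 > 0 and g(1) = -0.190 < 0.
Newton–Raphson from ψ₁ = 0.5:
  ψ₁ = 0.500: g = 0.0927, g' = -0.533 → ψ₁ = 0.674
  ψ₁ = 0.674: g = 0.0014, g' = -0.526 → ψ₁ = 0.677
Converged at ψ₁ = 0.677.
Drum-1 compositions:
  chloroform: x = 0.153, y = 0.410
  2-propanol: x = 0.191, y = 0.283
  n-octane: x = 0.656, y = 0.307
Drum-2 feed = drum-1 vapor: z₂ = (0.4103, 0.2825, 0.3072).
Drum 2:
Material balance + equilibrium reduce to Σ zᵢ(Kᵢ−1)/(1+ψ₂(Kᵢ−1)) = 0.
Feasibility: ΣzᵢKᵢ = 1.082, Σzᵢ/Kᵢ = 1.539 — both > 1, two phases present.
Iterate (Newton) starting at ψ₂ = 0.36:
  ψ₂ = 0.360: g = -0.0546, g' = -0.408 → ψ₂ = 0.226
  ψ₂ = 0.226: g = -0.0023, g' = -0.378 → ψ₂ = 0.220
Converged at ψ₂ = 0.220.
  chloroform: x = 0.352, y = 0.616
  2-propanol: x = 0.285, y = 0.274
  n-octane: x = 0.363, y = 0.110

x_2-propanol (drum 2) = 0.285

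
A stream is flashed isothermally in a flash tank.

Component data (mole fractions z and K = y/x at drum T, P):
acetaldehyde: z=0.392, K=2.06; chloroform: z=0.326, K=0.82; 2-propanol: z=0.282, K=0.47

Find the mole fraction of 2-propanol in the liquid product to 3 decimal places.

x_2-propanol = 0.387

Let ψ = V/F and solve Σ zᵢ(Kᵢ−1)/(1+ψ(Kᵢ−1)) = 0.
Feasibility: ΣzᵢKᵢ = 1.207, Σzᵢ/Kᵢ = 1.188 — both > 1, two phases present.
Iterate (Newton) starting at ψ = 0.5:
  ψ = 0.500: g = 0.0038, g' = -0.348 → ψ = 0.511
Converged at ψ = 0.511.
Compositions from xᵢ = zᵢ/(1+ψ(Kᵢ−1)), yᵢ = Kᵢxᵢ:
  acetaldehyde: x = 0.254, y = 0.524
  chloroform: x = 0.359, y = 0.294
  2-propanol: x = 0.387, y = 0.182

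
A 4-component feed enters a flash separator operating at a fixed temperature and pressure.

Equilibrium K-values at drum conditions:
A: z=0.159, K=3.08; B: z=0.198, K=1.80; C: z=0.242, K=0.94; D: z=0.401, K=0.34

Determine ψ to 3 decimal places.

Rachford–Rice: g(ψ) = Σ zᵢ(Kᵢ−1)/(1+ψ(Kᵢ−1)) = 0.
Feasibility: ΣzᵢKᵢ = 1.210, Σzᵢ/Kᵢ = 1.598 — both > 1, two phases present.
Iterate (Newton) starting at ψ = 0.5:
  ψ = 0.500: g = -0.1347, g' = -0.620 → ψ = 0.283
  ψ = 0.283: g = -0.0027, g' = -0.622 → ψ = 0.278
Converged at ψ = 0.278.

ψ = 0.278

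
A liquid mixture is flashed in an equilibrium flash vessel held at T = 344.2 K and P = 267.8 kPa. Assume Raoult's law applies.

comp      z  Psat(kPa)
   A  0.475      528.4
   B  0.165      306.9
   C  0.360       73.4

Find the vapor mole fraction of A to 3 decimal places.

y_A = 0.685

Raoult's law: Kᵢ = Pᵢˢᵃᵗ/P = Pᵢˢᵃᵗ/267.8.
  K_A = 528.4/267.8 = 1.97311, K_B = 306.9/267.8 = 1.14600, K_C = 73.4/267.8 = 0.27409
Let ψ = V/F and solve Σ zᵢ(Kᵢ−1)/(1+ψ(Kᵢ−1)) = 0.
Check two-phase: ΣzᵢKᵢ = 1.225 > 1 and Σzᵢ/Kᵢ = 1.698 > 1, so g(0) = 0.225 > 0 and g(1) = -0.698 < 0.
Newton iteration, ψ⁰ = 0.5:
  ψ = 0.500: g = -0.0768, g' = -0.674 → ψ = 0.386
  ψ = 0.386: g = -0.0042, g' = -0.607 → ψ = 0.379
Converged at ψ = 0.379.
Compositions from xᵢ = zᵢ/(1+ψ(Kᵢ−1)), yᵢ = Kᵢxᵢ:
  A: x = 0.347, y = 0.685
  B: x = 0.156, y = 0.179
  C: x = 0.497, y = 0.136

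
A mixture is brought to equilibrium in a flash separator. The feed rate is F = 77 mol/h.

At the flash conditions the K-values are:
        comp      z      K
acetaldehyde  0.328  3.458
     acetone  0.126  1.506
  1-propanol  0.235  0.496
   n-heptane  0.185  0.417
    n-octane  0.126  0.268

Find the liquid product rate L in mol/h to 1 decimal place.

L = 42.6 mol/h

Rachford–Rice: g(V/F) = Σ zᵢ(Kᵢ−1)/(1+V/F(Kᵢ−1)) = 0.
Check two-phase: ΣzᵢKᵢ = 1.551 > 1 and Σzᵢ/Kᵢ = 1.566 > 1, so g(0) = 0.551 > 0 and g(1) = -0.566 < 0.
Iterate (Newton) starting at V/F = 0.37:
  V/F = 0.370: g = 0.0663, g' = -0.886 → V/F = 0.445
  V/F = 0.445: g = 0.0021, g' = -0.836 → V/F = 0.447
Converged at V/F = 0.447.
Then V = V/F·F = 0.4474·77 = 34.4 mol/h and L = F − V = 42.6 mol/h.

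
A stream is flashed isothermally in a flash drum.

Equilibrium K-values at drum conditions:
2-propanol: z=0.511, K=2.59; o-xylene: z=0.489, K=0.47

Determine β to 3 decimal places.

Let β = V/F and solve Σ zᵢ(Kᵢ−1)/(1+β(Kᵢ−1)) = 0.
Feasibility: ΣzᵢKᵢ = 1.553, Σzᵢ/Kᵢ = 1.238 — both > 1, two phases present.
Binary case is linear: z₁(K₁−1)(1+β(K₂−1)) + z₂(K₂−1)(1+β(K₁−1)) = 0
⇒ β = [z₁(K₁−1)+z₂(K₂−1)] / [−(K₁−1)(K₂−1)] = 0.5533/0.8427 = 0.657

β = 0.657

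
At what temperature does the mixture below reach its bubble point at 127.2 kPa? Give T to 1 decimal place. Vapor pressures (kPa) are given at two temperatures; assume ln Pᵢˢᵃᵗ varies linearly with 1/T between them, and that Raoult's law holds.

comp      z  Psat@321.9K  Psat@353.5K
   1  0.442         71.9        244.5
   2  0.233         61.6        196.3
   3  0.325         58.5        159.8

Bubble-point temperature: ΣzᵢPᵢˢᵃᵗ(T) = P. Interpolate ln Pᵢˢᵃᵗ = aᵢ + bᵢ/T.
  T = 321.9 K: ΣzᵢPᵢˢᵃᵗ = 65.15 kPa
  T = 353.5 K: ΣzᵢPᵢˢᵃᵗ = 205.74 kPa
  T = 337.7 K: ΣzᵢPᵢˢᵃᵗ = 118.80 kPa
  T = 345.6 K: ΣzᵢPᵢˢᵃᵗ = 157.29 kPa
  T = 341.6 K: ΣzᵢPᵢˢᵃᵗ = 136.67 kPa
  T = 339.6 K: ΣzᵢPᵢˢᵃᵗ = 127.24 kPa
Interpolating between 337.7 K and 339.6 K gives T ≈ 339.6 K.

T = 339.6 K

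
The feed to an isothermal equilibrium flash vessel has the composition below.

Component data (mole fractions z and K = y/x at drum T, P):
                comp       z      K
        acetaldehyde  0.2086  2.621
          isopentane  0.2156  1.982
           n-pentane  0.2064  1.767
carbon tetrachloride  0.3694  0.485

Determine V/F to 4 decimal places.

V/F = 0.8791

Rachford–Rice: g(V/F) = Σ zᵢ(Kᵢ−1)/(1+V/F(Kᵢ−1)) = 0.
Check two-phase: ΣzᵢKᵢ = 1.5179 > 1 and Σzᵢ/Kᵢ = 1.0668 > 1, so g(0) = 0.5179 > 0 and g(1) = -0.0668 < 0.
Newton iteration, V/F⁰ = 0.47:
  V/F = 0.4700: g = 0.20215, g' = -0.5100 → V/F = 0.8663
  V/F = 0.8663: g = 0.00665, g' = -0.5188 → V/F = 0.8792
  V/F = 0.8792: g = -0.00003, g' = -0.5236 → V/F = 0.8791
Converged at V/F = 0.8791.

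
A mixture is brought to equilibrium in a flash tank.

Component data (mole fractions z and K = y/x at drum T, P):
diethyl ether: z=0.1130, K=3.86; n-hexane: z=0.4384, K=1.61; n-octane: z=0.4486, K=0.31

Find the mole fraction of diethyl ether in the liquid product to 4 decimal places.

x_diethyl ether = 0.0596

Newton iteration, ψ⁰ = 0.52:
  ψ = 0.5200: g = -0.14978, g' = -0.7629 → ψ = 0.3237
  ψ = 0.3237: g = -0.00739, g' = -0.7171 → ψ = 0.3134
Converged at ψ = 0.3134.
Compositions from xᵢ = zᵢ/(1+ψ(Kᵢ−1)), yᵢ = Kᵢxᵢ:
  diethyl ether: x = 0.0596, y = 0.2300
  n-hexane: x = 0.3680, y = 0.5925
  n-octane: x = 0.5724, y = 0.1774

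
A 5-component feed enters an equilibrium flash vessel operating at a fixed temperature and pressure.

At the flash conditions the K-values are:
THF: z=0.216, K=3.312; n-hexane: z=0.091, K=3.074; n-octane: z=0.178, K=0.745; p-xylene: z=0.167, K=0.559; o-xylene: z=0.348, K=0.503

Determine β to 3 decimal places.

β = 0.411

Let β = V/F and solve Σ zᵢ(Kᵢ−1)/(1+β(Kᵢ−1)) = 0.
g(0) = ΣzᵢKᵢ − 1 = 0.396 and g(1) = 1 − Σzᵢ/Kᵢ = -0.324, so a root lies in (0, 1).
Iterate (Newton) starting at β = 0.38:
  β = 0.380: g = 0.0194, g' = -0.641 → β = 0.410
  β = 0.410: g = 0.0004, g' = -0.617 → β = 0.411
Converged at β = 0.411.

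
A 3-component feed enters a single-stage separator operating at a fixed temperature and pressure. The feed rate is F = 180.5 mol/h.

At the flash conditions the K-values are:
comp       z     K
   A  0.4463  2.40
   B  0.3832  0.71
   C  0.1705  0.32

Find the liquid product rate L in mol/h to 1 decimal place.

L = 69.1 mol/h

Material balance + equilibrium reduce to Σ zᵢ(Kᵢ−1)/(1+ψ(Kᵢ−1)) = 0.
Check two-phase: ΣzᵢKᵢ = 1.3978 > 1 and Σzᵢ/Kᵢ = 1.2585 > 1, so g(0) = 0.3978 > 0 and g(1) = -0.2585 < 0.
Iterate (Newton) starting at ψ = 0.38:
  ψ = 0.3800: g = 0.12662, g' = -0.5568 → ψ = 0.6074
  ψ = 0.6074: g = 0.00525, g' = -0.5318 → ψ = 0.6173
Converged at ψ = 0.6173.
Then V = ψ·F = 0.6173·180.5 = 111.4 mol/h and L = F − V = 69.1 mol/h.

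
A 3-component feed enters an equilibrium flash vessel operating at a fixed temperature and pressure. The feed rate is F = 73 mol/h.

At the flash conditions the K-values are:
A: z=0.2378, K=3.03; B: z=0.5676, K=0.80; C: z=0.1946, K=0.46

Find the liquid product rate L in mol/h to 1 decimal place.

L = 42.2 mol/h

Newton iteration, V/F⁰ = 0.65:
  V/F = 0.6500: g = -0.08428, g' = -0.3469 → V/F = 0.4070
  V/F = 0.4070: g = 0.00606, g' = -0.4139 → V/F = 0.4217
  V/F = 0.4217: g = 0.00005, g' = -0.4067 → V/F = 0.4218
Converged at V/F = 0.4218.
Then V = V/F·F = 0.4218·73 = 30.8 mol/h and L = F − V = 42.2 mol/h.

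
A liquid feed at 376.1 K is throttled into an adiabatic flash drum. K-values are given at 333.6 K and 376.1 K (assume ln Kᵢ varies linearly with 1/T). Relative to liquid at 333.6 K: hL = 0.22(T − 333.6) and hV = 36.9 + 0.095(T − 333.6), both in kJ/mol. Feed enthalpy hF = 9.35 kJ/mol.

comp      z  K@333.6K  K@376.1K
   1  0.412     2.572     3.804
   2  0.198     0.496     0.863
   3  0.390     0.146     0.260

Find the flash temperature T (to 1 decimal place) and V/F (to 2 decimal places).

T = 338.8 K, V/F = 0.23

Adiabatic flash: solve Rachford–Rice at each trial T, then check hF = ψ·hV(T) + (1−ψ)·hL(T).
  T = 333.6 K: K = (2.572, 0.496, 0.146), RR gives ψ = 0.181, H_out = 6.694 kJ/mol
  T = 376.1 K: K = (3.804, 0.863, 0.260), RR gives ψ = 0.494, H_out = 24.965 kJ/mol
  T = 354.9 K: K = (3.166, 0.666, 0.198), RR gives ψ = 0.348, H_out = 16.611 kJ/mol
  T = 344.2 K: K = (2.861, 0.577, 0.171), RR gives ψ = 0.269, H_out = 11.911 kJ/mol
  T = 338.9 K: K = (2.715, 0.536, 0.158), RR gives ψ = 0.227, H_out = 9.389 kJ/mol
  T = 336.2 K: K = (2.642, 0.515, 0.152), RR gives ψ = 0.204, H_out = 8.040 kJ/mol
  T = 337.5 K: K = (2.677, 0.525, 0.155), RR gives ψ = 0.215, H_out = 8.696 kJ/mol
Linear interpolation between T = 337.5 (H_out = 8.696) and T = 338.9 (H_out = 9.389) on hF = 9.35 gives T ≈ 338.8 K, at which ψ = 0.23.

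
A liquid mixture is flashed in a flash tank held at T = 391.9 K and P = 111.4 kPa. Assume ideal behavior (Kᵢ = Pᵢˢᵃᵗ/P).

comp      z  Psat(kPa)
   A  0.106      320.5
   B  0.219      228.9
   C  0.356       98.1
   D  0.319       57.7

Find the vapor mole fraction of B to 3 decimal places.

Raoult's law: Kᵢ = Pᵢˢᵃᵗ/P = Pᵢˢᵃᵗ/111.4.
  K_A = 320.5/111.4 = 2.87702, K_B = 228.9/111.4 = 2.05476, K_C = 98.1/111.4 = 0.88061, K_D = 57.7/111.4 = 0.51795
Material balance + equilibrium reduce to Σ zᵢ(Kᵢ−1)/(1+V/F(Kᵢ−1)) = 0.
Check two-phase: ΣzᵢKᵢ = 1.234 > 1 and Σzᵢ/Kᵢ = 1.164 > 1, so g(0) = 0.234 > 0 and g(1) = -0.164 < 0.
Newton iteration, V/F⁰ = 0.5:
  V/F = 0.500: g = 0.0061, g' = -0.338 → V/F = 0.518
Converged at V/F = 0.518.
Compositions from xᵢ = zᵢ/(1+V/F(Kᵢ−1)), yᵢ = Kᵢxᵢ:
  A: x = 0.054, y = 0.155
  B: x = 0.142, y = 0.291
  C: x = 0.379, y = 0.334
  D: x = 0.425, y = 0.220

y_B = 0.291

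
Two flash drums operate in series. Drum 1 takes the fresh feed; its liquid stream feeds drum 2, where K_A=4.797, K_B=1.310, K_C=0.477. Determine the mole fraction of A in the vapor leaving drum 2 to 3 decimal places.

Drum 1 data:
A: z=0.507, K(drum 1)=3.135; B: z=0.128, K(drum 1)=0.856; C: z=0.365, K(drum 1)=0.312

Drum 1:
Rachford–Rice: g(ψ₁) = Σ zᵢ(Kᵢ−1)/(1+ψ₁(Kᵢ−1)) = 0.
g(0) = ΣzᵢKᵢ − 1 = 0.813 and g(1) = 1 − Σzᵢ/Kᵢ = -0.481, so a root lies in (0, 1).
Iterate (Newton) starting at ψ₁ = 0.64:
  ψ₁ = 0.640: g = -0.0116, g' = -0.967 → ψ₁ = 0.628
Converged at ψ₁ = 0.628.
Drum-1 compositions:
  A: x = 0.217, y = 0.679
  B: x = 0.141, y = 0.120
  C: x = 0.643, y = 0.201
Drum-2 feed = drum-1 liquid: z₂ = (0.2166, 0.1407, 0.6427).
Drum 2:
Rachford–Rice: g(ψ₂) = Σ zᵢ(Kᵢ−1)/(1+ψ₂(Kᵢ−1)) = 0.
Feasibility: ΣzᵢKᵢ = 1.530, Σzᵢ/Kᵢ = 1.500 — both > 1, two phases present.
Newton iteration, ψ₂⁰ = 0.5:
  ψ₂ = 0.500: g = -0.1336, g' = -0.704 → ψ₂ = 0.310
  ψ₂ = 0.310: g = 0.0162, g' = -0.920 → ψ₂ = 0.328
Converged at ψ₂ = 0.328.
  A: x = 0.096, y = 0.463
  B: x = 0.128, y = 0.167
  C: x = 0.776, y = 0.370

y_A (drum 2) = 0.463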